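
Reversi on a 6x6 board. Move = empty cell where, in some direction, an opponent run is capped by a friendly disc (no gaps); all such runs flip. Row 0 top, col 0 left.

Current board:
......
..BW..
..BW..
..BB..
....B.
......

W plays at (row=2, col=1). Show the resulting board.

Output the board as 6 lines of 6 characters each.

Answer: ......
..BW..
.WWW..
..BB..
....B.
......

Derivation:
Place W at (2,1); scan 8 dirs for brackets.
Dir NW: first cell '.' (not opp) -> no flip
Dir N: first cell '.' (not opp) -> no flip
Dir NE: opp run (1,2), next='.' -> no flip
Dir W: first cell '.' (not opp) -> no flip
Dir E: opp run (2,2) capped by W -> flip
Dir SW: first cell '.' (not opp) -> no flip
Dir S: first cell '.' (not opp) -> no flip
Dir SE: opp run (3,2), next='.' -> no flip
All flips: (2,2)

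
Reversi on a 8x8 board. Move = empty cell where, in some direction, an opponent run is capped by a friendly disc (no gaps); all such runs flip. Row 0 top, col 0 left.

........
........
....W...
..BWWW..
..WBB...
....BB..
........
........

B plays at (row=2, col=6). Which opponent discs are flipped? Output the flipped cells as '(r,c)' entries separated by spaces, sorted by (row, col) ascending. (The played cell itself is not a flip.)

Answer: (3,5)

Derivation:
Dir NW: first cell '.' (not opp) -> no flip
Dir N: first cell '.' (not opp) -> no flip
Dir NE: first cell '.' (not opp) -> no flip
Dir W: first cell '.' (not opp) -> no flip
Dir E: first cell '.' (not opp) -> no flip
Dir SW: opp run (3,5) capped by B -> flip
Dir S: first cell '.' (not opp) -> no flip
Dir SE: first cell '.' (not opp) -> no flip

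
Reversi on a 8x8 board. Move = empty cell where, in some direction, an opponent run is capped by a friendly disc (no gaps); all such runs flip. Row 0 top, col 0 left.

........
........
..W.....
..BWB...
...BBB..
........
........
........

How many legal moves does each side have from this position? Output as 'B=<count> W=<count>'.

-- B to move --
(1,1): flips 2 -> legal
(1,2): flips 1 -> legal
(1,3): no bracket -> illegal
(2,1): no bracket -> illegal
(2,3): flips 1 -> legal
(2,4): no bracket -> illegal
(3,1): no bracket -> illegal
(4,2): no bracket -> illegal
B mobility = 3
-- W to move --
(2,1): no bracket -> illegal
(2,3): no bracket -> illegal
(2,4): no bracket -> illegal
(2,5): no bracket -> illegal
(3,1): flips 1 -> legal
(3,5): flips 1 -> legal
(3,6): no bracket -> illegal
(4,1): no bracket -> illegal
(4,2): flips 1 -> legal
(4,6): no bracket -> illegal
(5,2): no bracket -> illegal
(5,3): flips 1 -> legal
(5,4): no bracket -> illegal
(5,5): flips 1 -> legal
(5,6): no bracket -> illegal
W mobility = 5

Answer: B=3 W=5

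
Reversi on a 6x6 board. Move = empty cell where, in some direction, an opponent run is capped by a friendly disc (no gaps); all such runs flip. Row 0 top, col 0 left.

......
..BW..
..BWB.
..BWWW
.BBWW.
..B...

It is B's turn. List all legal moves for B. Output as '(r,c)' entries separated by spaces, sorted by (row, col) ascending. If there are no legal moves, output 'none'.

(0,2): flips 1 -> legal
(0,3): no bracket -> illegal
(0,4): flips 1 -> legal
(1,4): flips 2 -> legal
(2,5): flips 2 -> legal
(4,5): flips 4 -> legal
(5,3): no bracket -> illegal
(5,4): flips 3 -> legal
(5,5): flips 2 -> legal

Answer: (0,2) (0,4) (1,4) (2,5) (4,5) (5,4) (5,5)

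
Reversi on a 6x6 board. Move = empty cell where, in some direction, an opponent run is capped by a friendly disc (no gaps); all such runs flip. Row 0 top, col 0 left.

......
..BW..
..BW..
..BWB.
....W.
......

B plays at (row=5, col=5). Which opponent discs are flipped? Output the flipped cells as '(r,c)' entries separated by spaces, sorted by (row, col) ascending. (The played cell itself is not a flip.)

Answer: (3,3) (4,4)

Derivation:
Dir NW: opp run (4,4) (3,3) capped by B -> flip
Dir N: first cell '.' (not opp) -> no flip
Dir NE: edge -> no flip
Dir W: first cell '.' (not opp) -> no flip
Dir E: edge -> no flip
Dir SW: edge -> no flip
Dir S: edge -> no flip
Dir SE: edge -> no flip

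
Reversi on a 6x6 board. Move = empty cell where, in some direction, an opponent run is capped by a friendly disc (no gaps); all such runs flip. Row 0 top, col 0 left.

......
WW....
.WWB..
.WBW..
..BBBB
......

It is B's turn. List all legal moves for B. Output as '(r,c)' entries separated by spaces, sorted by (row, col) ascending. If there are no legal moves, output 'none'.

(0,0): flips 3 -> legal
(0,1): no bracket -> illegal
(0,2): no bracket -> illegal
(1,2): flips 1 -> legal
(1,3): no bracket -> illegal
(2,0): flips 3 -> legal
(2,4): flips 1 -> legal
(3,0): flips 1 -> legal
(3,4): flips 1 -> legal
(4,0): no bracket -> illegal
(4,1): no bracket -> illegal

Answer: (0,0) (1,2) (2,0) (2,4) (3,0) (3,4)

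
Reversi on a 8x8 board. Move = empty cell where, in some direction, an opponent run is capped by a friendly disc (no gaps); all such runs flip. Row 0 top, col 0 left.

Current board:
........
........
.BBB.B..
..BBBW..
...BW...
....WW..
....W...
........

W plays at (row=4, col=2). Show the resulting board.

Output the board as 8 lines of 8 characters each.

Place W at (4,2); scan 8 dirs for brackets.
Dir NW: first cell '.' (not opp) -> no flip
Dir N: opp run (3,2) (2,2), next='.' -> no flip
Dir NE: opp run (3,3), next='.' -> no flip
Dir W: first cell '.' (not opp) -> no flip
Dir E: opp run (4,3) capped by W -> flip
Dir SW: first cell '.' (not opp) -> no flip
Dir S: first cell '.' (not opp) -> no flip
Dir SE: first cell '.' (not opp) -> no flip
All flips: (4,3)

Answer: ........
........
.BBB.B..
..BBBW..
..WWW...
....WW..
....W...
........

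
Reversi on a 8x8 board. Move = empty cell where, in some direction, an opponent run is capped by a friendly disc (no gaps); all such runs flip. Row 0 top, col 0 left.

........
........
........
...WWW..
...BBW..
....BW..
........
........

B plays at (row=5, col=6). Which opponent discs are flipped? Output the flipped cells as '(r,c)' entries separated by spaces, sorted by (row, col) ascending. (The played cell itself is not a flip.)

Dir NW: opp run (4,5) (3,4), next='.' -> no flip
Dir N: first cell '.' (not opp) -> no flip
Dir NE: first cell '.' (not opp) -> no flip
Dir W: opp run (5,5) capped by B -> flip
Dir E: first cell '.' (not opp) -> no flip
Dir SW: first cell '.' (not opp) -> no flip
Dir S: first cell '.' (not opp) -> no flip
Dir SE: first cell '.' (not opp) -> no flip

Answer: (5,5)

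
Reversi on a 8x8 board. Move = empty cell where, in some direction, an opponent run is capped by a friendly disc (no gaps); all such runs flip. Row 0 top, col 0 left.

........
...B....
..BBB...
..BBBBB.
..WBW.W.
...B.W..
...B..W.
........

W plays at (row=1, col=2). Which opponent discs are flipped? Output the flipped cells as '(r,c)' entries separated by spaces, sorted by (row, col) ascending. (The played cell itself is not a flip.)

Answer: (2,2) (3,2)

Derivation:
Dir NW: first cell '.' (not opp) -> no flip
Dir N: first cell '.' (not opp) -> no flip
Dir NE: first cell '.' (not opp) -> no flip
Dir W: first cell '.' (not opp) -> no flip
Dir E: opp run (1,3), next='.' -> no flip
Dir SW: first cell '.' (not opp) -> no flip
Dir S: opp run (2,2) (3,2) capped by W -> flip
Dir SE: opp run (2,3) (3,4), next='.' -> no flip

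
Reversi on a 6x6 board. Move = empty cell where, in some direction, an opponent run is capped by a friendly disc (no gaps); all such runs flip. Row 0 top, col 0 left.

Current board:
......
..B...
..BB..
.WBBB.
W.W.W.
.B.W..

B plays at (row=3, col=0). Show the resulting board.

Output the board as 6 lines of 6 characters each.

Place B at (3,0); scan 8 dirs for brackets.
Dir NW: edge -> no flip
Dir N: first cell '.' (not opp) -> no flip
Dir NE: first cell '.' (not opp) -> no flip
Dir W: edge -> no flip
Dir E: opp run (3,1) capped by B -> flip
Dir SW: edge -> no flip
Dir S: opp run (4,0), next='.' -> no flip
Dir SE: first cell '.' (not opp) -> no flip
All flips: (3,1)

Answer: ......
..B...
..BB..
BBBBB.
W.W.W.
.B.W..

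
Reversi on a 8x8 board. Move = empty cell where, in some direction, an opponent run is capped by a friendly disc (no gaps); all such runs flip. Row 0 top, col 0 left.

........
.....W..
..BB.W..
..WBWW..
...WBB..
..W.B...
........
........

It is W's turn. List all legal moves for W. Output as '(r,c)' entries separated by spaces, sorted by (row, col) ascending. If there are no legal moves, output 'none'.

Answer: (1,2) (1,3) (1,4) (4,6) (5,3) (5,5) (5,6) (6,4) (6,5)

Derivation:
(1,1): no bracket -> illegal
(1,2): flips 2 -> legal
(1,3): flips 2 -> legal
(1,4): flips 1 -> legal
(2,1): no bracket -> illegal
(2,4): no bracket -> illegal
(3,1): no bracket -> illegal
(3,6): no bracket -> illegal
(4,2): no bracket -> illegal
(4,6): flips 2 -> legal
(5,3): flips 1 -> legal
(5,5): flips 1 -> legal
(5,6): flips 1 -> legal
(6,3): no bracket -> illegal
(6,4): flips 2 -> legal
(6,5): flips 1 -> legal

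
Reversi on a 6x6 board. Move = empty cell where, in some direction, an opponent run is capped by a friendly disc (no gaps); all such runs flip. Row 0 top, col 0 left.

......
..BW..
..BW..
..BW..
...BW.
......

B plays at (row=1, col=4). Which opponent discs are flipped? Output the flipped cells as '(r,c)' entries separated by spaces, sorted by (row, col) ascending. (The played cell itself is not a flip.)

Dir NW: first cell '.' (not opp) -> no flip
Dir N: first cell '.' (not opp) -> no flip
Dir NE: first cell '.' (not opp) -> no flip
Dir W: opp run (1,3) capped by B -> flip
Dir E: first cell '.' (not opp) -> no flip
Dir SW: opp run (2,3) capped by B -> flip
Dir S: first cell '.' (not opp) -> no flip
Dir SE: first cell '.' (not opp) -> no flip

Answer: (1,3) (2,3)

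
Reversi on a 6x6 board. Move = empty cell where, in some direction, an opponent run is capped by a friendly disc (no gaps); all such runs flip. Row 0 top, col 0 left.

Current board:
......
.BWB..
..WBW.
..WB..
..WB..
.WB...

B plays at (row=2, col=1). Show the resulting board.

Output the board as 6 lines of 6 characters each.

Answer: ......
.BWB..
.BBBW.
..BB..
..WB..
.WB...

Derivation:
Place B at (2,1); scan 8 dirs for brackets.
Dir NW: first cell '.' (not opp) -> no flip
Dir N: first cell 'B' (not opp) -> no flip
Dir NE: opp run (1,2), next='.' -> no flip
Dir W: first cell '.' (not opp) -> no flip
Dir E: opp run (2,2) capped by B -> flip
Dir SW: first cell '.' (not opp) -> no flip
Dir S: first cell '.' (not opp) -> no flip
Dir SE: opp run (3,2) capped by B -> flip
All flips: (2,2) (3,2)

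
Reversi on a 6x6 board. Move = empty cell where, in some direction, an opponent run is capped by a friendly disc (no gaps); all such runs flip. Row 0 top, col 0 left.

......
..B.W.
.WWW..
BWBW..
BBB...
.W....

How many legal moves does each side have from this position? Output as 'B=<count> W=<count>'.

-- B to move --
(0,3): no bracket -> illegal
(0,4): no bracket -> illegal
(0,5): flips 2 -> legal
(1,0): flips 1 -> legal
(1,1): flips 2 -> legal
(1,3): flips 2 -> legal
(1,5): no bracket -> illegal
(2,0): flips 1 -> legal
(2,4): flips 1 -> legal
(2,5): no bracket -> illegal
(3,4): flips 2 -> legal
(4,3): no bracket -> illegal
(4,4): no bracket -> illegal
(5,0): no bracket -> illegal
(5,2): no bracket -> illegal
B mobility = 7
-- W to move --
(0,1): flips 1 -> legal
(0,2): flips 1 -> legal
(0,3): flips 1 -> legal
(1,1): no bracket -> illegal
(1,3): no bracket -> illegal
(2,0): no bracket -> illegal
(4,3): flips 1 -> legal
(5,0): flips 2 -> legal
(5,2): flips 2 -> legal
(5,3): flips 1 -> legal
W mobility = 7

Answer: B=7 W=7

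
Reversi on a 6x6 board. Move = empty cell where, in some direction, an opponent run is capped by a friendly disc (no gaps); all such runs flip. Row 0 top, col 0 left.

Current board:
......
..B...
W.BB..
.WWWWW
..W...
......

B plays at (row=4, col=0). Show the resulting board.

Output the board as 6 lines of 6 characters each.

Answer: ......
..B...
W.BB..
.BWWWW
B.W...
......

Derivation:
Place B at (4,0); scan 8 dirs for brackets.
Dir NW: edge -> no flip
Dir N: first cell '.' (not opp) -> no flip
Dir NE: opp run (3,1) capped by B -> flip
Dir W: edge -> no flip
Dir E: first cell '.' (not opp) -> no flip
Dir SW: edge -> no flip
Dir S: first cell '.' (not opp) -> no flip
Dir SE: first cell '.' (not opp) -> no flip
All flips: (3,1)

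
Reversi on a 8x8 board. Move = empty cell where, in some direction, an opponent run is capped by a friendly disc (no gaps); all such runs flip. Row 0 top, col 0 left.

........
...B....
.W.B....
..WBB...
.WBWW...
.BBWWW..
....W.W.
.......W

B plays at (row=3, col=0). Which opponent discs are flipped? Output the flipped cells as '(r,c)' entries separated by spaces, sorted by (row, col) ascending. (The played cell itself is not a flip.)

Answer: (4,1)

Derivation:
Dir NW: edge -> no flip
Dir N: first cell '.' (not opp) -> no flip
Dir NE: opp run (2,1), next='.' -> no flip
Dir W: edge -> no flip
Dir E: first cell '.' (not opp) -> no flip
Dir SW: edge -> no flip
Dir S: first cell '.' (not opp) -> no flip
Dir SE: opp run (4,1) capped by B -> flip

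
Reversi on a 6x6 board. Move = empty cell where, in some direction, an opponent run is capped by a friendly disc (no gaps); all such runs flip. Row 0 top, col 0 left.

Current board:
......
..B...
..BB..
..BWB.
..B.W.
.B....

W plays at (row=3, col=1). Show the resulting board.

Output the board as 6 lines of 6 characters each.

Place W at (3,1); scan 8 dirs for brackets.
Dir NW: first cell '.' (not opp) -> no flip
Dir N: first cell '.' (not opp) -> no flip
Dir NE: opp run (2,2), next='.' -> no flip
Dir W: first cell '.' (not opp) -> no flip
Dir E: opp run (3,2) capped by W -> flip
Dir SW: first cell '.' (not opp) -> no flip
Dir S: first cell '.' (not opp) -> no flip
Dir SE: opp run (4,2), next='.' -> no flip
All flips: (3,2)

Answer: ......
..B...
..BB..
.WWWB.
..B.W.
.B....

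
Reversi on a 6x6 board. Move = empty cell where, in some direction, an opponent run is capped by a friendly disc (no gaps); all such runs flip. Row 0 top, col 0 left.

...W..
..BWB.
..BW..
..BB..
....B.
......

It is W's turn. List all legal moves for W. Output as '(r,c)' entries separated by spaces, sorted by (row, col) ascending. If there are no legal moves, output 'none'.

Answer: (0,1) (0,5) (1,1) (1,5) (2,1) (2,5) (3,1) (4,1) (4,3)

Derivation:
(0,1): flips 1 -> legal
(0,2): no bracket -> illegal
(0,4): no bracket -> illegal
(0,5): flips 1 -> legal
(1,1): flips 1 -> legal
(1,5): flips 1 -> legal
(2,1): flips 2 -> legal
(2,4): no bracket -> illegal
(2,5): flips 1 -> legal
(3,1): flips 1 -> legal
(3,4): no bracket -> illegal
(3,5): no bracket -> illegal
(4,1): flips 1 -> legal
(4,2): no bracket -> illegal
(4,3): flips 1 -> legal
(4,5): no bracket -> illegal
(5,3): no bracket -> illegal
(5,4): no bracket -> illegal
(5,5): no bracket -> illegal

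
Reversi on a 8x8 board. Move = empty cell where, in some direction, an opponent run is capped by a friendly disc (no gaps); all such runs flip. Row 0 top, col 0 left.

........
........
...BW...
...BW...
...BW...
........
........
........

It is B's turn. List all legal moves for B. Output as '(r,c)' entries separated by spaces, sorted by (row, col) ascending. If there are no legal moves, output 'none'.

Answer: (1,5) (2,5) (3,5) (4,5) (5,5)

Derivation:
(1,3): no bracket -> illegal
(1,4): no bracket -> illegal
(1,5): flips 1 -> legal
(2,5): flips 2 -> legal
(3,5): flips 1 -> legal
(4,5): flips 2 -> legal
(5,3): no bracket -> illegal
(5,4): no bracket -> illegal
(5,5): flips 1 -> legal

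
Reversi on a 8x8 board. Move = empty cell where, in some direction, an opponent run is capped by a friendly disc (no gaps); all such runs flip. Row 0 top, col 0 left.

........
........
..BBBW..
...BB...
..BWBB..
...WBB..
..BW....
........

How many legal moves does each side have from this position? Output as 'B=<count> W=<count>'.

Answer: B=7 W=11

Derivation:
-- B to move --
(1,4): no bracket -> illegal
(1,5): no bracket -> illegal
(1,6): flips 1 -> legal
(2,6): flips 1 -> legal
(3,2): flips 1 -> legal
(3,5): no bracket -> illegal
(3,6): no bracket -> illegal
(5,2): flips 2 -> legal
(6,4): flips 2 -> legal
(7,2): flips 1 -> legal
(7,3): flips 3 -> legal
(7,4): no bracket -> illegal
B mobility = 7
-- W to move --
(1,1): no bracket -> illegal
(1,2): no bracket -> illegal
(1,3): flips 2 -> legal
(1,4): no bracket -> illegal
(1,5): no bracket -> illegal
(2,1): flips 3 -> legal
(3,1): flips 1 -> legal
(3,2): no bracket -> illegal
(3,5): flips 1 -> legal
(3,6): flips 2 -> legal
(4,1): flips 1 -> legal
(4,6): flips 2 -> legal
(5,1): no bracket -> illegal
(5,2): no bracket -> illegal
(5,6): flips 2 -> legal
(6,1): flips 1 -> legal
(6,4): no bracket -> illegal
(6,5): flips 1 -> legal
(6,6): no bracket -> illegal
(7,1): flips 1 -> legal
(7,2): no bracket -> illegal
(7,3): no bracket -> illegal
W mobility = 11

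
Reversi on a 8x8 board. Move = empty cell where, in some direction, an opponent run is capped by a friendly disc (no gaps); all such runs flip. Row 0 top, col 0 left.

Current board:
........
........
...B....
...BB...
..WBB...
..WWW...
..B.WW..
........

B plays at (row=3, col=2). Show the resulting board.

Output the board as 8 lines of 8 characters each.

Place B at (3,2); scan 8 dirs for brackets.
Dir NW: first cell '.' (not opp) -> no flip
Dir N: first cell '.' (not opp) -> no flip
Dir NE: first cell 'B' (not opp) -> no flip
Dir W: first cell '.' (not opp) -> no flip
Dir E: first cell 'B' (not opp) -> no flip
Dir SW: first cell '.' (not opp) -> no flip
Dir S: opp run (4,2) (5,2) capped by B -> flip
Dir SE: first cell 'B' (not opp) -> no flip
All flips: (4,2) (5,2)

Answer: ........
........
...B....
..BBB...
..BBB...
..BWW...
..B.WW..
........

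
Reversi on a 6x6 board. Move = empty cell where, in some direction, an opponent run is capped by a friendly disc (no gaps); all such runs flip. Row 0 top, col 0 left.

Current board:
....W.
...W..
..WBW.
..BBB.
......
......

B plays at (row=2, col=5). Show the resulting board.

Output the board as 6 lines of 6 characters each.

Place B at (2,5); scan 8 dirs for brackets.
Dir NW: first cell '.' (not opp) -> no flip
Dir N: first cell '.' (not opp) -> no flip
Dir NE: edge -> no flip
Dir W: opp run (2,4) capped by B -> flip
Dir E: edge -> no flip
Dir SW: first cell 'B' (not opp) -> no flip
Dir S: first cell '.' (not opp) -> no flip
Dir SE: edge -> no flip
All flips: (2,4)

Answer: ....W.
...W..
..WBBB
..BBB.
......
......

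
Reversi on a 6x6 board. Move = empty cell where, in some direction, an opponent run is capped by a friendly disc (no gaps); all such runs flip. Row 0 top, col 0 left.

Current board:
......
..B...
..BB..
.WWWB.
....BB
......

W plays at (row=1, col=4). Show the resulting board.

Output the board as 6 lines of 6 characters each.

Place W at (1,4); scan 8 dirs for brackets.
Dir NW: first cell '.' (not opp) -> no flip
Dir N: first cell '.' (not opp) -> no flip
Dir NE: first cell '.' (not opp) -> no flip
Dir W: first cell '.' (not opp) -> no flip
Dir E: first cell '.' (not opp) -> no flip
Dir SW: opp run (2,3) capped by W -> flip
Dir S: first cell '.' (not opp) -> no flip
Dir SE: first cell '.' (not opp) -> no flip
All flips: (2,3)

Answer: ......
..B.W.
..BW..
.WWWB.
....BB
......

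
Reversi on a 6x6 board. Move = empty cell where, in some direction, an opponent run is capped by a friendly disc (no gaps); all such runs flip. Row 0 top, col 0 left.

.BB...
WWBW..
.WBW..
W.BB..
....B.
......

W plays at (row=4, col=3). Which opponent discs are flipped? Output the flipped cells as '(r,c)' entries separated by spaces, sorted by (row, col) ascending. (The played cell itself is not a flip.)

Answer: (3,2) (3,3)

Derivation:
Dir NW: opp run (3,2) capped by W -> flip
Dir N: opp run (3,3) capped by W -> flip
Dir NE: first cell '.' (not opp) -> no flip
Dir W: first cell '.' (not opp) -> no flip
Dir E: opp run (4,4), next='.' -> no flip
Dir SW: first cell '.' (not opp) -> no flip
Dir S: first cell '.' (not opp) -> no flip
Dir SE: first cell '.' (not opp) -> no flip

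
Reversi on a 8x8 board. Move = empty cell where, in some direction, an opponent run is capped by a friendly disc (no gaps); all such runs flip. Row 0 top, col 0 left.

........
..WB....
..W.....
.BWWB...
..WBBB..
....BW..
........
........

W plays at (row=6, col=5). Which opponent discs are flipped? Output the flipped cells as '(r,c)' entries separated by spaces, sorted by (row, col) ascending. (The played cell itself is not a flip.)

Dir NW: opp run (5,4) (4,3) capped by W -> flip
Dir N: first cell 'W' (not opp) -> no flip
Dir NE: first cell '.' (not opp) -> no flip
Dir W: first cell '.' (not opp) -> no flip
Dir E: first cell '.' (not opp) -> no flip
Dir SW: first cell '.' (not opp) -> no flip
Dir S: first cell '.' (not opp) -> no flip
Dir SE: first cell '.' (not opp) -> no flip

Answer: (4,3) (5,4)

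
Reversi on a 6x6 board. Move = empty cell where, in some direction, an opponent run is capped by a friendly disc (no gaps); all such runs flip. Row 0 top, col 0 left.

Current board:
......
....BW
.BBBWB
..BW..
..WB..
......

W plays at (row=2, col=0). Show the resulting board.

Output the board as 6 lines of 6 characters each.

Answer: ......
....BW
WWWWWB
..BW..
..WB..
......

Derivation:
Place W at (2,0); scan 8 dirs for brackets.
Dir NW: edge -> no flip
Dir N: first cell '.' (not opp) -> no flip
Dir NE: first cell '.' (not opp) -> no flip
Dir W: edge -> no flip
Dir E: opp run (2,1) (2,2) (2,3) capped by W -> flip
Dir SW: edge -> no flip
Dir S: first cell '.' (not opp) -> no flip
Dir SE: first cell '.' (not opp) -> no flip
All flips: (2,1) (2,2) (2,3)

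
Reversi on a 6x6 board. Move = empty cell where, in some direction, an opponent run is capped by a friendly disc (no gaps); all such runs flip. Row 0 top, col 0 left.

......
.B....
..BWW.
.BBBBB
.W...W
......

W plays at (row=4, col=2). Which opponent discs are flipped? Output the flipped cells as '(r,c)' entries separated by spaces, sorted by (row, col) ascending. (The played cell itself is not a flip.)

Dir NW: opp run (3,1), next='.' -> no flip
Dir N: opp run (3,2) (2,2), next='.' -> no flip
Dir NE: opp run (3,3) capped by W -> flip
Dir W: first cell 'W' (not opp) -> no flip
Dir E: first cell '.' (not opp) -> no flip
Dir SW: first cell '.' (not opp) -> no flip
Dir S: first cell '.' (not opp) -> no flip
Dir SE: first cell '.' (not opp) -> no flip

Answer: (3,3)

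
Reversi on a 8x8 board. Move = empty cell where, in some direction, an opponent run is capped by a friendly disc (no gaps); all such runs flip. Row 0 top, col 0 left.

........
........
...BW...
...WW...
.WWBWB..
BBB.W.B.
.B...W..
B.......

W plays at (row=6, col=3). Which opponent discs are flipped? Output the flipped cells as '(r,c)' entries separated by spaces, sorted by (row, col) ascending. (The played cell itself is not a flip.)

Answer: (5,2)

Derivation:
Dir NW: opp run (5,2) capped by W -> flip
Dir N: first cell '.' (not opp) -> no flip
Dir NE: first cell 'W' (not opp) -> no flip
Dir W: first cell '.' (not opp) -> no flip
Dir E: first cell '.' (not opp) -> no flip
Dir SW: first cell '.' (not opp) -> no flip
Dir S: first cell '.' (not opp) -> no flip
Dir SE: first cell '.' (not opp) -> no flip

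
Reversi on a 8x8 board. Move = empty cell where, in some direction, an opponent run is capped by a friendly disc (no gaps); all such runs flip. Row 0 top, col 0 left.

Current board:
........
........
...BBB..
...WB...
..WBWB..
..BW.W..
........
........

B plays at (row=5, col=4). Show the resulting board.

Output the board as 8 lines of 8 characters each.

Place B at (5,4); scan 8 dirs for brackets.
Dir NW: first cell 'B' (not opp) -> no flip
Dir N: opp run (4,4) capped by B -> flip
Dir NE: first cell 'B' (not opp) -> no flip
Dir W: opp run (5,3) capped by B -> flip
Dir E: opp run (5,5), next='.' -> no flip
Dir SW: first cell '.' (not opp) -> no flip
Dir S: first cell '.' (not opp) -> no flip
Dir SE: first cell '.' (not opp) -> no flip
All flips: (4,4) (5,3)

Answer: ........
........
...BBB..
...WB...
..WBBB..
..BBBW..
........
........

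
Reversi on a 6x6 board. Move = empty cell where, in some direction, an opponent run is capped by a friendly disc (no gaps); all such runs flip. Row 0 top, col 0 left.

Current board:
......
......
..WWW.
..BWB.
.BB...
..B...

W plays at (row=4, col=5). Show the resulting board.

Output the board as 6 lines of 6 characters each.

Place W at (4,5); scan 8 dirs for brackets.
Dir NW: opp run (3,4) capped by W -> flip
Dir N: first cell '.' (not opp) -> no flip
Dir NE: edge -> no flip
Dir W: first cell '.' (not opp) -> no flip
Dir E: edge -> no flip
Dir SW: first cell '.' (not opp) -> no flip
Dir S: first cell '.' (not opp) -> no flip
Dir SE: edge -> no flip
All flips: (3,4)

Answer: ......
......
..WWW.
..BWW.
.BB..W
..B...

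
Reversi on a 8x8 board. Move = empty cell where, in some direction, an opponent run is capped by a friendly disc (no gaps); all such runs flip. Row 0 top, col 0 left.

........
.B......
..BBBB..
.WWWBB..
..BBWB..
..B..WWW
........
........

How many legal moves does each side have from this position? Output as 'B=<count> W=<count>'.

Answer: B=10 W=13

Derivation:
-- B to move --
(2,0): flips 1 -> legal
(2,1): flips 1 -> legal
(3,0): flips 3 -> legal
(4,0): flips 1 -> legal
(4,1): flips 1 -> legal
(4,6): no bracket -> illegal
(4,7): no bracket -> illegal
(5,3): flips 1 -> legal
(5,4): flips 1 -> legal
(6,4): no bracket -> illegal
(6,5): flips 1 -> legal
(6,6): flips 3 -> legal
(6,7): flips 1 -> legal
B mobility = 10
-- W to move --
(0,0): flips 2 -> legal
(0,1): no bracket -> illegal
(0,2): no bracket -> illegal
(1,0): no bracket -> illegal
(1,2): flips 4 -> legal
(1,3): flips 2 -> legal
(1,4): flips 3 -> legal
(1,5): flips 4 -> legal
(1,6): no bracket -> illegal
(2,0): no bracket -> illegal
(2,1): no bracket -> illegal
(2,6): flips 1 -> legal
(3,6): flips 2 -> legal
(4,1): flips 2 -> legal
(4,6): flips 1 -> legal
(5,1): flips 1 -> legal
(5,3): flips 2 -> legal
(5,4): flips 1 -> legal
(6,1): no bracket -> illegal
(6,2): flips 2 -> legal
(6,3): no bracket -> illegal
W mobility = 13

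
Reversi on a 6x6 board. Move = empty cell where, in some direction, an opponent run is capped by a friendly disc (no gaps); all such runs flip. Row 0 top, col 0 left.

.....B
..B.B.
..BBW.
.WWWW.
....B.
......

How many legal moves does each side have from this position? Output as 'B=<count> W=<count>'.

Answer: B=6 W=8

Derivation:
-- B to move --
(1,3): no bracket -> illegal
(1,5): no bracket -> illegal
(2,0): no bracket -> illegal
(2,1): no bracket -> illegal
(2,5): flips 1 -> legal
(3,0): no bracket -> illegal
(3,5): no bracket -> illegal
(4,0): flips 1 -> legal
(4,1): flips 1 -> legal
(4,2): flips 1 -> legal
(4,3): flips 1 -> legal
(4,5): flips 1 -> legal
B mobility = 6
-- W to move --
(0,1): flips 2 -> legal
(0,2): flips 2 -> legal
(0,3): no bracket -> illegal
(0,4): flips 1 -> legal
(1,1): flips 1 -> legal
(1,3): flips 2 -> legal
(1,5): no bracket -> illegal
(2,1): flips 2 -> legal
(2,5): no bracket -> illegal
(3,5): no bracket -> illegal
(4,3): no bracket -> illegal
(4,5): no bracket -> illegal
(5,3): no bracket -> illegal
(5,4): flips 1 -> legal
(5,5): flips 1 -> legal
W mobility = 8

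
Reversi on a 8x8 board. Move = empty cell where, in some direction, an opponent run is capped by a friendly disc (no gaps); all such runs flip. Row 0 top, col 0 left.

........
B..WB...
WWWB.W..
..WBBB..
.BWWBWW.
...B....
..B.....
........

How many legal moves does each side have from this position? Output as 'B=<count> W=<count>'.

-- B to move --
(0,2): no bracket -> illegal
(0,3): flips 1 -> legal
(0,4): no bracket -> illegal
(1,1): flips 1 -> legal
(1,2): flips 1 -> legal
(1,5): flips 1 -> legal
(1,6): flips 1 -> legal
(2,4): no bracket -> illegal
(2,6): no bracket -> illegal
(3,0): flips 1 -> legal
(3,1): flips 2 -> legal
(3,6): flips 1 -> legal
(3,7): no bracket -> illegal
(4,7): flips 2 -> legal
(5,1): flips 1 -> legal
(5,2): flips 1 -> legal
(5,4): flips 3 -> legal
(5,5): flips 1 -> legal
(5,6): flips 1 -> legal
(5,7): flips 1 -> legal
B mobility = 15
-- W to move --
(0,0): flips 1 -> legal
(0,1): no bracket -> illegal
(0,3): flips 1 -> legal
(0,4): no bracket -> illegal
(0,5): flips 2 -> legal
(1,1): no bracket -> illegal
(1,2): flips 2 -> legal
(1,5): flips 1 -> legal
(2,4): flips 3 -> legal
(2,6): no bracket -> illegal
(3,0): no bracket -> illegal
(3,1): no bracket -> illegal
(3,6): flips 3 -> legal
(4,0): flips 1 -> legal
(5,0): flips 1 -> legal
(5,1): no bracket -> illegal
(5,2): no bracket -> illegal
(5,4): no bracket -> illegal
(5,5): flips 2 -> legal
(6,1): no bracket -> illegal
(6,3): flips 1 -> legal
(6,4): flips 1 -> legal
(7,1): no bracket -> illegal
(7,2): no bracket -> illegal
(7,3): no bracket -> illegal
W mobility = 12

Answer: B=15 W=12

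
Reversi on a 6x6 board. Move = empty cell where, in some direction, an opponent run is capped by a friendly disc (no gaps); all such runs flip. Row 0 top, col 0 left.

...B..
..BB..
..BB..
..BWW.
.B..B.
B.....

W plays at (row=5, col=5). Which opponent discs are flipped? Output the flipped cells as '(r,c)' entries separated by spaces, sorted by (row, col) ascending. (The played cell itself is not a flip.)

Dir NW: opp run (4,4) capped by W -> flip
Dir N: first cell '.' (not opp) -> no flip
Dir NE: edge -> no flip
Dir W: first cell '.' (not opp) -> no flip
Dir E: edge -> no flip
Dir SW: edge -> no flip
Dir S: edge -> no flip
Dir SE: edge -> no flip

Answer: (4,4)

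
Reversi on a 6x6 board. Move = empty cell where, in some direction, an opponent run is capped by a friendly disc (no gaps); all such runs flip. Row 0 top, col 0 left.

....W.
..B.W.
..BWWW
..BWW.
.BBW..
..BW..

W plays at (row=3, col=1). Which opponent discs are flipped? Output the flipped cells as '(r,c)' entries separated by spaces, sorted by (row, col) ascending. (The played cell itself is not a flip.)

Answer: (3,2) (4,2)

Derivation:
Dir NW: first cell '.' (not opp) -> no flip
Dir N: first cell '.' (not opp) -> no flip
Dir NE: opp run (2,2), next='.' -> no flip
Dir W: first cell '.' (not opp) -> no flip
Dir E: opp run (3,2) capped by W -> flip
Dir SW: first cell '.' (not opp) -> no flip
Dir S: opp run (4,1), next='.' -> no flip
Dir SE: opp run (4,2) capped by W -> flip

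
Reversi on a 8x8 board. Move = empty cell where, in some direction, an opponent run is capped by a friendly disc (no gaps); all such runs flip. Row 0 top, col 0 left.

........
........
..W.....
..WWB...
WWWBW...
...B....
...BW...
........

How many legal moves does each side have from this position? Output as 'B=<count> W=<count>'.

-- B to move --
(1,1): no bracket -> illegal
(1,2): no bracket -> illegal
(1,3): no bracket -> illegal
(2,1): flips 1 -> legal
(2,3): flips 1 -> legal
(2,4): no bracket -> illegal
(3,0): no bracket -> illegal
(3,1): flips 3 -> legal
(3,5): flips 1 -> legal
(4,5): flips 1 -> legal
(5,0): no bracket -> illegal
(5,1): no bracket -> illegal
(5,2): no bracket -> illegal
(5,4): flips 1 -> legal
(5,5): no bracket -> illegal
(6,5): flips 1 -> legal
(7,3): no bracket -> illegal
(7,4): no bracket -> illegal
(7,5): flips 1 -> legal
B mobility = 8
-- W to move --
(2,3): no bracket -> illegal
(2,4): flips 1 -> legal
(2,5): no bracket -> illegal
(3,5): flips 1 -> legal
(4,5): no bracket -> illegal
(5,2): no bracket -> illegal
(5,4): flips 1 -> legal
(6,2): flips 2 -> legal
(7,2): no bracket -> illegal
(7,3): flips 3 -> legal
(7,4): no bracket -> illegal
W mobility = 5

Answer: B=8 W=5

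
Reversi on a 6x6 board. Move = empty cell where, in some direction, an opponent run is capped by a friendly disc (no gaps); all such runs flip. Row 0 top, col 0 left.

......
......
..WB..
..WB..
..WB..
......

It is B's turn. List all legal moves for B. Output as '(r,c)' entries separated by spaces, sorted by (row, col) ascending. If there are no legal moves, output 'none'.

(1,1): flips 1 -> legal
(1,2): no bracket -> illegal
(1,3): no bracket -> illegal
(2,1): flips 2 -> legal
(3,1): flips 1 -> legal
(4,1): flips 2 -> legal
(5,1): flips 1 -> legal
(5,2): no bracket -> illegal
(5,3): no bracket -> illegal

Answer: (1,1) (2,1) (3,1) (4,1) (5,1)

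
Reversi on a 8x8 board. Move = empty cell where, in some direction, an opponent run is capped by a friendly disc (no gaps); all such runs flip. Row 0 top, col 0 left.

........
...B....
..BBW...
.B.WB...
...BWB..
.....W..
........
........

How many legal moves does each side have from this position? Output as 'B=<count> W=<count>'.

-- B to move --
(1,4): flips 1 -> legal
(1,5): no bracket -> illegal
(2,5): flips 1 -> legal
(3,2): flips 1 -> legal
(3,5): flips 1 -> legal
(4,2): no bracket -> illegal
(4,6): no bracket -> illegal
(5,3): no bracket -> illegal
(5,4): flips 1 -> legal
(5,6): no bracket -> illegal
(6,4): no bracket -> illegal
(6,5): flips 1 -> legal
(6,6): flips 3 -> legal
B mobility = 7
-- W to move --
(0,2): flips 1 -> legal
(0,3): flips 2 -> legal
(0,4): no bracket -> illegal
(1,1): flips 1 -> legal
(1,2): no bracket -> illegal
(1,4): no bracket -> illegal
(2,0): no bracket -> illegal
(2,1): flips 2 -> legal
(2,5): no bracket -> illegal
(3,0): no bracket -> illegal
(3,2): no bracket -> illegal
(3,5): flips 2 -> legal
(3,6): no bracket -> illegal
(4,0): no bracket -> illegal
(4,1): no bracket -> illegal
(4,2): flips 1 -> legal
(4,6): flips 1 -> legal
(5,2): no bracket -> illegal
(5,3): flips 1 -> legal
(5,4): no bracket -> illegal
(5,6): no bracket -> illegal
W mobility = 8

Answer: B=7 W=8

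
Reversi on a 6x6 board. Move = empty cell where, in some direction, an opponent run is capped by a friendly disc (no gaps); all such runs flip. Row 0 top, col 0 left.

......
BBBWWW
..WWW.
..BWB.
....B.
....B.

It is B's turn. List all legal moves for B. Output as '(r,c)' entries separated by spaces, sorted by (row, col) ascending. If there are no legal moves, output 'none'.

Answer: (0,4) (0,5)

Derivation:
(0,2): no bracket -> illegal
(0,3): no bracket -> illegal
(0,4): flips 2 -> legal
(0,5): flips 2 -> legal
(2,1): no bracket -> illegal
(2,5): no bracket -> illegal
(3,1): no bracket -> illegal
(3,5): no bracket -> illegal
(4,2): no bracket -> illegal
(4,3): no bracket -> illegal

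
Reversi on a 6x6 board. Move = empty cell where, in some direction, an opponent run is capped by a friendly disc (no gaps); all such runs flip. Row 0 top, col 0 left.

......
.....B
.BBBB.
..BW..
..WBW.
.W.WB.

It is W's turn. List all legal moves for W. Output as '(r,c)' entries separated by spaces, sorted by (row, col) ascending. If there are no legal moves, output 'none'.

Answer: (1,1) (1,2) (1,3) (3,1) (5,5)

Derivation:
(0,4): no bracket -> illegal
(0,5): no bracket -> illegal
(1,0): no bracket -> illegal
(1,1): flips 1 -> legal
(1,2): flips 2 -> legal
(1,3): flips 1 -> legal
(1,4): no bracket -> illegal
(2,0): no bracket -> illegal
(2,5): no bracket -> illegal
(3,0): no bracket -> illegal
(3,1): flips 1 -> legal
(3,4): no bracket -> illegal
(3,5): no bracket -> illegal
(4,1): no bracket -> illegal
(4,5): no bracket -> illegal
(5,2): no bracket -> illegal
(5,5): flips 1 -> legal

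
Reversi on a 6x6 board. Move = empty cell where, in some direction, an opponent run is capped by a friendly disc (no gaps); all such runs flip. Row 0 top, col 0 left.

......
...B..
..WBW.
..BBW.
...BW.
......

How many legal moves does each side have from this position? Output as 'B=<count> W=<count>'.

Answer: B=9 W=6

Derivation:
-- B to move --
(1,1): flips 1 -> legal
(1,2): flips 1 -> legal
(1,4): no bracket -> illegal
(1,5): flips 1 -> legal
(2,1): flips 1 -> legal
(2,5): flips 2 -> legal
(3,1): flips 1 -> legal
(3,5): flips 2 -> legal
(4,5): flips 2 -> legal
(5,3): no bracket -> illegal
(5,4): no bracket -> illegal
(5,5): flips 1 -> legal
B mobility = 9
-- W to move --
(0,2): flips 1 -> legal
(0,3): no bracket -> illegal
(0,4): flips 1 -> legal
(1,2): flips 1 -> legal
(1,4): no bracket -> illegal
(2,1): no bracket -> illegal
(3,1): flips 2 -> legal
(4,1): no bracket -> illegal
(4,2): flips 3 -> legal
(5,2): flips 1 -> legal
(5,3): no bracket -> illegal
(5,4): no bracket -> illegal
W mobility = 6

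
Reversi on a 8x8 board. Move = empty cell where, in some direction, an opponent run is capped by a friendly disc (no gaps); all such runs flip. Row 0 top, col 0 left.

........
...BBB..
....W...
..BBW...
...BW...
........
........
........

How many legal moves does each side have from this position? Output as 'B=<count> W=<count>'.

Answer: B=5 W=7

Derivation:
-- B to move --
(2,3): no bracket -> illegal
(2,5): flips 1 -> legal
(3,5): flips 2 -> legal
(4,5): flips 1 -> legal
(5,3): no bracket -> illegal
(5,4): flips 3 -> legal
(5,5): flips 1 -> legal
B mobility = 5
-- W to move --
(0,2): flips 1 -> legal
(0,3): no bracket -> illegal
(0,4): flips 1 -> legal
(0,5): no bracket -> illegal
(0,6): flips 1 -> legal
(1,2): no bracket -> illegal
(1,6): no bracket -> illegal
(2,1): no bracket -> illegal
(2,2): flips 1 -> legal
(2,3): no bracket -> illegal
(2,5): no bracket -> illegal
(2,6): no bracket -> illegal
(3,1): flips 2 -> legal
(4,1): no bracket -> illegal
(4,2): flips 2 -> legal
(5,2): flips 1 -> legal
(5,3): no bracket -> illegal
(5,4): no bracket -> illegal
W mobility = 7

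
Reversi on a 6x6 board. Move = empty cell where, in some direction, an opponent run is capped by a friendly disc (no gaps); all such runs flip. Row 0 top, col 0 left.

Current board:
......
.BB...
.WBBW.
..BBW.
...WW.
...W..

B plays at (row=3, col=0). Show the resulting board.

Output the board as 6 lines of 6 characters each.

Place B at (3,0); scan 8 dirs for brackets.
Dir NW: edge -> no flip
Dir N: first cell '.' (not opp) -> no flip
Dir NE: opp run (2,1) capped by B -> flip
Dir W: edge -> no flip
Dir E: first cell '.' (not opp) -> no flip
Dir SW: edge -> no flip
Dir S: first cell '.' (not opp) -> no flip
Dir SE: first cell '.' (not opp) -> no flip
All flips: (2,1)

Answer: ......
.BB...
.BBBW.
B.BBW.
...WW.
...W..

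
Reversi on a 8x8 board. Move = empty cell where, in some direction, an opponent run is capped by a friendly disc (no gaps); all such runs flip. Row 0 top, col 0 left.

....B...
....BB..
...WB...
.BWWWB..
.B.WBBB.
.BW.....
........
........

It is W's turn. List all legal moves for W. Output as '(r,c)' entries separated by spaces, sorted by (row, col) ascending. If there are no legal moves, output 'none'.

Answer: (0,5) (0,6) (2,5) (3,0) (3,6) (4,7) (5,0) (5,4) (5,5) (5,6)

Derivation:
(0,3): no bracket -> illegal
(0,5): flips 1 -> legal
(0,6): flips 2 -> legal
(1,3): no bracket -> illegal
(1,6): no bracket -> illegal
(2,0): no bracket -> illegal
(2,1): no bracket -> illegal
(2,2): no bracket -> illegal
(2,5): flips 1 -> legal
(2,6): no bracket -> illegal
(3,0): flips 2 -> legal
(3,6): flips 1 -> legal
(3,7): no bracket -> illegal
(4,0): no bracket -> illegal
(4,2): no bracket -> illegal
(4,7): flips 3 -> legal
(5,0): flips 2 -> legal
(5,3): no bracket -> illegal
(5,4): flips 1 -> legal
(5,5): flips 1 -> legal
(5,6): flips 1 -> legal
(5,7): no bracket -> illegal
(6,0): no bracket -> illegal
(6,1): no bracket -> illegal
(6,2): no bracket -> illegal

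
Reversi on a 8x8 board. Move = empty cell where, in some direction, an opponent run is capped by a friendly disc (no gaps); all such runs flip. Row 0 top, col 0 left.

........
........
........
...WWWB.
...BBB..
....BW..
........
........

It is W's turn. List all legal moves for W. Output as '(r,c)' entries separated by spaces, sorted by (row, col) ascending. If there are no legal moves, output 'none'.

Answer: (3,7) (5,2) (5,3) (5,6) (6,4)

Derivation:
(2,5): no bracket -> illegal
(2,6): no bracket -> illegal
(2,7): no bracket -> illegal
(3,2): no bracket -> illegal
(3,7): flips 1 -> legal
(4,2): no bracket -> illegal
(4,6): no bracket -> illegal
(4,7): no bracket -> illegal
(5,2): flips 1 -> legal
(5,3): flips 3 -> legal
(5,6): flips 1 -> legal
(6,3): no bracket -> illegal
(6,4): flips 2 -> legal
(6,5): no bracket -> illegal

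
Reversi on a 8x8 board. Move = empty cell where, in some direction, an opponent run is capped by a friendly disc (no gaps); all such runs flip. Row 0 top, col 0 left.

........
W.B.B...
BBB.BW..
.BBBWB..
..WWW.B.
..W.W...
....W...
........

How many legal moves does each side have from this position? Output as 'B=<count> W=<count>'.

-- B to move --
(0,0): flips 1 -> legal
(0,1): no bracket -> illegal
(1,1): no bracket -> illegal
(1,5): flips 1 -> legal
(1,6): no bracket -> illegal
(2,3): no bracket -> illegal
(2,6): flips 1 -> legal
(3,6): flips 1 -> legal
(4,1): no bracket -> illegal
(4,5): no bracket -> illegal
(5,1): flips 1 -> legal
(5,3): flips 3 -> legal
(5,5): flips 1 -> legal
(6,1): no bracket -> illegal
(6,2): flips 2 -> legal
(6,3): no bracket -> illegal
(6,5): flips 2 -> legal
(7,3): no bracket -> illegal
(7,4): flips 4 -> legal
(7,5): no bracket -> illegal
B mobility = 10
-- W to move --
(0,1): no bracket -> illegal
(0,2): flips 3 -> legal
(0,3): flips 1 -> legal
(0,4): flips 2 -> legal
(0,5): no bracket -> illegal
(1,1): flips 2 -> legal
(1,3): no bracket -> illegal
(1,5): flips 2 -> legal
(2,3): flips 2 -> legal
(2,6): flips 1 -> legal
(3,0): flips 4 -> legal
(3,6): flips 1 -> legal
(3,7): no bracket -> illegal
(4,0): no bracket -> illegal
(4,1): no bracket -> illegal
(4,5): flips 1 -> legal
(4,7): no bracket -> illegal
(5,5): no bracket -> illegal
(5,6): no bracket -> illegal
(5,7): no bracket -> illegal
W mobility = 10

Answer: B=10 W=10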